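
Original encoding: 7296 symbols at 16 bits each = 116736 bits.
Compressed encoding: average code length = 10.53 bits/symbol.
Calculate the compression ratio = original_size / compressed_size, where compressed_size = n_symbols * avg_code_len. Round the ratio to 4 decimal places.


original_size = n_symbols * orig_bits = 7296 * 16 = 116736 bits
compressed_size = n_symbols * avg_code_len = 7296 * 10.53 = 76826.88 bits
ratio = original_size / compressed_size = 116736 / 76826.88 = 1.5195

Compression ratio = 1.5195


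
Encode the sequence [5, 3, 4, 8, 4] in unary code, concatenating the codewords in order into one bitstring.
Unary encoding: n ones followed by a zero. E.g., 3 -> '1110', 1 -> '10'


Encode each number as n ones followed by a terminating 0:
  5 -> 111110 (6 bits)
  3 -> 1110 (4 bits)
  4 -> 11110 (5 bits)
  8 -> 111111110 (9 bits)
  4 -> 11110 (5 bits)
Total length = 6 + 4 + 5 + 9 + 5 = 29 bits.

Unary([5, 3, 4, 8, 4]) = 11111011101111011111111011110 (29 bits)


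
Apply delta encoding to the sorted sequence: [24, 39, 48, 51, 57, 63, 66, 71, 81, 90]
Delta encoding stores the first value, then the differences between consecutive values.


First value: 24
Deltas:
  39 - 24 = 15
  48 - 39 = 9
  51 - 48 = 3
  57 - 51 = 6
  63 - 57 = 6
  66 - 63 = 3
  71 - 66 = 5
  81 - 71 = 10
  90 - 81 = 9


Delta encoded: [24, 15, 9, 3, 6, 6, 3, 5, 10, 9]


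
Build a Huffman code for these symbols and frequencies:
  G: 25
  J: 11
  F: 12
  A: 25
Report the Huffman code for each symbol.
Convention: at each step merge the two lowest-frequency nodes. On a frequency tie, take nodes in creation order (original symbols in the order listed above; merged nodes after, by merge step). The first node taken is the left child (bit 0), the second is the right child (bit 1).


Huffman tree construction:
Step 1: Merge J(11) + F(12) = 23
Step 2: Merge (J+F)(23) + G(25) = 48
Step 3: Merge A(25) + ((J+F)+G)(48) = 73
Read each symbol's code off the tree from the root (left child = 0, right child = 1).

Codes:
  G: 11 (length 2)
  J: 100 (length 3)
  F: 101 (length 3)
  A: 0 (length 1)
Average code length: 144/73 = 1.9726 bits/symbol


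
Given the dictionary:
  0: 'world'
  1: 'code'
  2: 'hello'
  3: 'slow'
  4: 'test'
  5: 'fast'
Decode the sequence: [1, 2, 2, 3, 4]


Look up each index in the dictionary:
  1 -> 'code'
  2 -> 'hello'
  2 -> 'hello'
  3 -> 'slow'
  4 -> 'test'

Decoded: "code hello hello slow test"


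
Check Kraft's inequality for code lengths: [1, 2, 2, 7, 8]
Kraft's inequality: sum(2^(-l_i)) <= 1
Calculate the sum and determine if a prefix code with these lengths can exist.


Sum = 2^(-1) + 2^(-2) + 2^(-2) + 2^(-7) + 2^(-8)
    = 0.5 + 0.25 + 0.25 + 0.0078125 + 0.00390625
    = 259/256 = 1.01171875
Since 1.01171875 > 1, Kraft's inequality is NOT satisfied.
A prefix code with these lengths CANNOT exist.

Kraft sum = 1.01171875. Not satisfied.


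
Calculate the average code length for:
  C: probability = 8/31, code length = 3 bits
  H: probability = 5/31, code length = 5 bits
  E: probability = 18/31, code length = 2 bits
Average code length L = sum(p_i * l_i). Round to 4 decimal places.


Weighted contributions p_i * l_i:
  C: (8/31) * 3 = 24/31
  H: (5/31) * 5 = 25/31
  E: (18/31) * 2 = 36/31
Sum = (24 + 25 + 36)/31 = 85/31

L = 85/31 = 2.7419 bits/symbol


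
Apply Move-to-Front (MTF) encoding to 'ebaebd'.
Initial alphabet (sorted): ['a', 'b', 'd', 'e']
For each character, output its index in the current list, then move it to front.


MTF encoding:
'e': index 3 in ['a', 'b', 'd', 'e'] -> ['e', 'a', 'b', 'd']
'b': index 2 in ['e', 'a', 'b', 'd'] -> ['b', 'e', 'a', 'd']
'a': index 2 in ['b', 'e', 'a', 'd'] -> ['a', 'b', 'e', 'd']
'e': index 2 in ['a', 'b', 'e', 'd'] -> ['e', 'a', 'b', 'd']
'b': index 2 in ['e', 'a', 'b', 'd'] -> ['b', 'e', 'a', 'd']
'd': index 3 in ['b', 'e', 'a', 'd'] -> ['d', 'b', 'e', 'a']


Output: [3, 2, 2, 2, 2, 3]


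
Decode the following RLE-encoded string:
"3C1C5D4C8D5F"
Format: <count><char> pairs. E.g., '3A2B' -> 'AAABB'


Expanding each <count><char> pair:
  3C -> 'CCC'
  1C -> 'C'
  5D -> 'DDDDD'
  4C -> 'CCCC'
  8D -> 'DDDDDDDD'
  5F -> 'FFFFF'

Decoded = CCCCDDDDDCCCCDDDDDDDDFFFFF


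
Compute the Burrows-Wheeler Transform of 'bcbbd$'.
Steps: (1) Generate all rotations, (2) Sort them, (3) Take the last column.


Rotations (sorted):
  0: $bcbbd -> last char: d
  1: bbd$bc -> last char: c
  2: bcbbd$ -> last char: $
  3: bd$bcb -> last char: b
  4: cbbd$b -> last char: b
  5: d$bcbb -> last char: b


BWT = dc$bbb


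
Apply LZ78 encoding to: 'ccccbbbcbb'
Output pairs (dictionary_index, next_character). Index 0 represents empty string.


LZ78 encoding steps:
Dictionary: {0: ''}
Step 1: w='' (idx 0), next='c' -> output (0, 'c'), add 'c' as idx 1
Step 2: w='c' (idx 1), next='c' -> output (1, 'c'), add 'cc' as idx 2
Step 3: w='c' (idx 1), next='b' -> output (1, 'b'), add 'cb' as idx 3
Step 4: w='' (idx 0), next='b' -> output (0, 'b'), add 'b' as idx 4
Step 5: w='b' (idx 4), next='c' -> output (4, 'c'), add 'bc' as idx 5
Step 6: w='b' (idx 4), next='b' -> output (4, 'b'), add 'bb' as idx 6


Encoded: [(0, 'c'), (1, 'c'), (1, 'b'), (0, 'b'), (4, 'c'), (4, 'b')]


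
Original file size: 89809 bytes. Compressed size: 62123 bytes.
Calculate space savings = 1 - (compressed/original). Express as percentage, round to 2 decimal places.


ratio = compressed/original = 62123/89809 = 0.691724
savings = 1 - ratio = 1 - 0.691724 = 0.308276
as a percentage: 0.308276 * 100 = 30.83%

Space savings = 1 - 62123/89809 = 30.83%


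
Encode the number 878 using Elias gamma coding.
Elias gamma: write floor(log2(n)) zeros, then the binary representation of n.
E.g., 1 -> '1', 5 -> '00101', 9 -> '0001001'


num_bits = floor(log2(878)) + 1 = 10
leading_zeros = num_bits - 1 = 9
binary(878) = 1101101110

Elias gamma(878) = '000000000' + '1101101110' = 0000000001101101110 (19 bits)


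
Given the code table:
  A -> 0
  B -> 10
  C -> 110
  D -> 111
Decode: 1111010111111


Decoding:
111 -> D
10 -> B
10 -> B
111 -> D
111 -> D


Result: DBBDD


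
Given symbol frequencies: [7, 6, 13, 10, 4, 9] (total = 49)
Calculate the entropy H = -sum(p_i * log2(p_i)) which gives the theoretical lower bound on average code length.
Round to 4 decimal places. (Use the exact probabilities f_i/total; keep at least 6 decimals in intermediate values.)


Per-symbol terms -p_i * log2(p_i) with p_i = f_i/49:
  p = 7/49 = 0.142857: log2(p) = -2.807355, -p*log2(p) = 0.401051
  p = 6/49 = 0.122449: log2(p) = -3.029747, -p*log2(p) = 0.370989
  p = 13/49 = 0.265306: log2(p) = -1.914270, -p*log2(p) = 0.507868
  p = 10/49 = 0.204082: log2(p) = -2.292782, -p*log2(p) = 0.467915
  p = 4/49 = 0.081633: log2(p) = -3.614710, -p*log2(p) = 0.295078
  p = 9/49 = 0.183673: log2(p) = -2.444785, -p*log2(p) = 0.449042
H = 0.401051 + 0.370989 + 0.507868 + 0.467915 + 0.295078 + 0.449042 = 2.491943

H = 2.4919 bits/symbol


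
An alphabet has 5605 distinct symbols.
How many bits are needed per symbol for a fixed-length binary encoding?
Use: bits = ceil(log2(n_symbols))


log2(5605) = 12.4525
Bracket: 2^12 = 4096 < 5605 <= 2^13 = 8192
So ceil(log2(5605)) = 13

bits = ceil(log2(5605)) = ceil(12.4525) = 13 bits


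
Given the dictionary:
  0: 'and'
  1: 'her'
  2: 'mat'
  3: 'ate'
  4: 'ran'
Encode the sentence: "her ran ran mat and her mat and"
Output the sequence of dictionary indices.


Look up each word in the dictionary:
  'her' -> 1
  'ran' -> 4
  'ran' -> 4
  'mat' -> 2
  'and' -> 0
  'her' -> 1
  'mat' -> 2
  'and' -> 0

Encoded: [1, 4, 4, 2, 0, 1, 2, 0]


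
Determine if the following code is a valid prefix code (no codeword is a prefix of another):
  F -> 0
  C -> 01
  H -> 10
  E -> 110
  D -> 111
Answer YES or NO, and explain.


Checking each pair (does one codeword prefix another?):
  F='0' vs C='01': prefix -- VIOLATION

NO -- this is NOT a valid prefix code. F (0) is a prefix of C (01).


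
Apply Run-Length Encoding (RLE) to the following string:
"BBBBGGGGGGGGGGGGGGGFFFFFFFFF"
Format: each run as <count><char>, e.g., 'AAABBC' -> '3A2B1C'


Scanning runs left to right:
  i=0: run of 'B' x 4 -> '4B'
  i=4: run of 'G' x 15 -> '15G'
  i=19: run of 'F' x 9 -> '9F'

RLE = 4B15G9F


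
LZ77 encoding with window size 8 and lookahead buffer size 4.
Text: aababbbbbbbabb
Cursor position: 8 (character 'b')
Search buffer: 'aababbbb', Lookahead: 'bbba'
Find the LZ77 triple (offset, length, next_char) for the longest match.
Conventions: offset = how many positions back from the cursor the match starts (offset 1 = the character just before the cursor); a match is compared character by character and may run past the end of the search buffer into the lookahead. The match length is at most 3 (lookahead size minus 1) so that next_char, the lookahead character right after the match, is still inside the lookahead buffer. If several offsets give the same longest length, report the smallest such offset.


Try each offset into the search buffer:
  offset=1 (pos 7, char 'b'): match length 3
  offset=2 (pos 6, char 'b'): match length 3
  offset=3 (pos 5, char 'b'): match length 3
  offset=4 (pos 4, char 'b'): match length 3
  offset=5 (pos 3, char 'a'): match length 0
  offset=6 (pos 2, char 'b'): match length 1
  offset=7 (pos 1, char 'a'): match length 0
  offset=8 (pos 0, char 'a'): match length 0
Longest match has length 3, found at offsets 1, 2, 3, 4; take the smallest, offset 1.
next_char = character at position 8 + 3 = 11 -> 'a'

Best match: offset=1, length=3 (matching 'bbb' starting at position 7)
LZ77 triple: (1, 3, 'a')


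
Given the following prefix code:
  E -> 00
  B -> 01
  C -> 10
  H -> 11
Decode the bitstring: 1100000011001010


Decoding step by step:
Bits 11 -> H
Bits 00 -> E
Bits 00 -> E
Bits 00 -> E
Bits 11 -> H
Bits 00 -> E
Bits 10 -> C
Bits 10 -> C


Decoded message: HEEEHECC


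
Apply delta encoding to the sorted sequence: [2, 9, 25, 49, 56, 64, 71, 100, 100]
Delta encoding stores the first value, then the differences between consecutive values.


First value: 2
Deltas:
  9 - 2 = 7
  25 - 9 = 16
  49 - 25 = 24
  56 - 49 = 7
  64 - 56 = 8
  71 - 64 = 7
  100 - 71 = 29
  100 - 100 = 0


Delta encoded: [2, 7, 16, 24, 7, 8, 7, 29, 0]


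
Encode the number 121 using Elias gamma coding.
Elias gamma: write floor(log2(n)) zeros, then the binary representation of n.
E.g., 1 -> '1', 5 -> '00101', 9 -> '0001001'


num_bits = floor(log2(121)) + 1 = 7
leading_zeros = num_bits - 1 = 6
binary(121) = 1111001

Elias gamma(121) = '000000' + '1111001' = 0000001111001 (13 bits)


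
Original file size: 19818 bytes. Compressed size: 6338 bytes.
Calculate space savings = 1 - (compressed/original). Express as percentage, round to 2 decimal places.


ratio = compressed/original = 6338/19818 = 0.31981
savings = 1 - ratio = 1 - 0.31981 = 0.68019
as a percentage: 0.68019 * 100 = 68.02%

Space savings = 1 - 6338/19818 = 68.02%


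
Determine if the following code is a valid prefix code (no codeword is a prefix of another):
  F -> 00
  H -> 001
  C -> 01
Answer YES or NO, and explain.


Checking each pair (does one codeword prefix another?):
  F='00' vs H='001': prefix -- VIOLATION

NO -- this is NOT a valid prefix code. F (00) is a prefix of H (001).


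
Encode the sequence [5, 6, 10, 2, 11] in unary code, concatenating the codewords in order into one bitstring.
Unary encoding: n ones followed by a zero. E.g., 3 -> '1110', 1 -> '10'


Encode each number as n ones followed by a terminating 0:
  5 -> 111110 (6 bits)
  6 -> 1111110 (7 bits)
  10 -> 11111111110 (11 bits)
  2 -> 110 (3 bits)
  11 -> 111111111110 (12 bits)
Total length = 6 + 7 + 11 + 3 + 12 = 39 bits.

Unary([5, 6, 10, 2, 11]) = 111110111111011111111110110111111111110 (39 bits)


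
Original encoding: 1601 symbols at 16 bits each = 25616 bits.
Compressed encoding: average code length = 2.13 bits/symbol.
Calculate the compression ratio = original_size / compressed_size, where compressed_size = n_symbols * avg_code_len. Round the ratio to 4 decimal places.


original_size = n_symbols * orig_bits = 1601 * 16 = 25616 bits
compressed_size = n_symbols * avg_code_len = 1601 * 2.13 = 3410.13 bits
ratio = original_size / compressed_size = 25616 / 3410.13 = 7.5117

Compression ratio = 7.5117


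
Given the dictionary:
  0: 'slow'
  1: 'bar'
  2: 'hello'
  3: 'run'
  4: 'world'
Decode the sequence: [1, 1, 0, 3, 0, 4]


Look up each index in the dictionary:
  1 -> 'bar'
  1 -> 'bar'
  0 -> 'slow'
  3 -> 'run'
  0 -> 'slow'
  4 -> 'world'

Decoded: "bar bar slow run slow world"


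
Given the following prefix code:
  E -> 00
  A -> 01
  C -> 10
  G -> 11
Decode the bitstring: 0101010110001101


Decoding step by step:
Bits 01 -> A
Bits 01 -> A
Bits 01 -> A
Bits 01 -> A
Bits 10 -> C
Bits 00 -> E
Bits 11 -> G
Bits 01 -> A


Decoded message: AAAACEGA


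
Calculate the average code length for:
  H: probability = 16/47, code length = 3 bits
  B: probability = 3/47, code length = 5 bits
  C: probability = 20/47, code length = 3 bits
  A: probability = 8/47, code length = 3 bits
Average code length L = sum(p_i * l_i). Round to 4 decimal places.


Weighted contributions p_i * l_i:
  H: (16/47) * 3 = 48/47
  B: (3/47) * 5 = 15/47
  C: (20/47) * 3 = 60/47
  A: (8/47) * 3 = 24/47
Sum = (48 + 15 + 60 + 24)/47 = 147/47

L = 147/47 = 3.1277 bits/symbol


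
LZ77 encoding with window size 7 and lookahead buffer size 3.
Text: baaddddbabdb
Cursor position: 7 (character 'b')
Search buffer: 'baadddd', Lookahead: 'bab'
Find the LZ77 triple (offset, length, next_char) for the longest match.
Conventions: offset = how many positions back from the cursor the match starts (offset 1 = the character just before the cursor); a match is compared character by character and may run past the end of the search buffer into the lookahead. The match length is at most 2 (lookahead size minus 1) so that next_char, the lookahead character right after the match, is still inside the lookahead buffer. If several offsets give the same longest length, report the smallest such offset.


Try each offset into the search buffer:
  offset=1 (pos 6, char 'd'): match length 0
  offset=2 (pos 5, char 'd'): match length 0
  offset=3 (pos 4, char 'd'): match length 0
  offset=4 (pos 3, char 'd'): match length 0
  offset=5 (pos 2, char 'a'): match length 0
  offset=6 (pos 1, char 'a'): match length 0
  offset=7 (pos 0, char 'b'): match length 2
Longest match has length 2 at offset 7.
next_char = character at position 7 + 2 = 9 -> 'b'

Best match: offset=7, length=2 (matching 'ba' starting at position 0)
LZ77 triple: (7, 2, 'b')


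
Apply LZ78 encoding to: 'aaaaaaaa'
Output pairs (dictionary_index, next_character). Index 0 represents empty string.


LZ78 encoding steps:
Dictionary: {0: ''}
Step 1: w='' (idx 0), next='a' -> output (0, 'a'), add 'a' as idx 1
Step 2: w='a' (idx 1), next='a' -> output (1, 'a'), add 'aa' as idx 2
Step 3: w='aa' (idx 2), next='a' -> output (2, 'a'), add 'aaa' as idx 3
Step 4: w='aa' (idx 2), end of input -> output (2, '')


Encoded: [(0, 'a'), (1, 'a'), (2, 'a'), (2, '')]


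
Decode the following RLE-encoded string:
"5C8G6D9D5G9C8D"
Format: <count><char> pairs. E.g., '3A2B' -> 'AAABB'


Expanding each <count><char> pair:
  5C -> 'CCCCC'
  8G -> 'GGGGGGGG'
  6D -> 'DDDDDD'
  9D -> 'DDDDDDDDD'
  5G -> 'GGGGG'
  9C -> 'CCCCCCCCC'
  8D -> 'DDDDDDDD'

Decoded = CCCCCGGGGGGGGDDDDDDDDDDDDDDDGGGGGCCCCCCCCCDDDDDDDD


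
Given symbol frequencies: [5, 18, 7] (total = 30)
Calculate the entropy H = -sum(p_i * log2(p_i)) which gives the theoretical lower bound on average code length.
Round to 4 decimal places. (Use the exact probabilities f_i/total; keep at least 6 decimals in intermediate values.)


Per-symbol terms -p_i * log2(p_i) with p_i = f_i/30:
  p = 5/30 = 0.166667: log2(p) = -2.584963, -p*log2(p) = 0.430827
  p = 18/30 = 0.600000: log2(p) = -0.736966, -p*log2(p) = 0.442179
  p = 7/30 = 0.233333: log2(p) = -2.099536, -p*log2(p) = 0.489892
H = 0.430827 + 0.442179 + 0.489892 = 1.362898

H = 1.3629 bits/symbol


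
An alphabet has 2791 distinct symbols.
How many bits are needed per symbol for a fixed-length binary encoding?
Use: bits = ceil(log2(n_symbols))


log2(2791) = 11.4466
Bracket: 2^11 = 2048 < 2791 <= 2^12 = 4096
So ceil(log2(2791)) = 12

bits = ceil(log2(2791)) = ceil(11.4466) = 12 bits


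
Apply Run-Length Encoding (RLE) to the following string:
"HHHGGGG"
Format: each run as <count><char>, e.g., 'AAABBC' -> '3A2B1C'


Scanning runs left to right:
  i=0: run of 'H' x 3 -> '3H'
  i=3: run of 'G' x 4 -> '4G'

RLE = 3H4G


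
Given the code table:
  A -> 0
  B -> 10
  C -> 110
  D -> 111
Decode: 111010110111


Decoding:
111 -> D
0 -> A
10 -> B
110 -> C
111 -> D


Result: DABCD


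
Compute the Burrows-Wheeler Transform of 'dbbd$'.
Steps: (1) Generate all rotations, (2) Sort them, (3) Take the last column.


Rotations (sorted):
  0: $dbbd -> last char: d
  1: bbd$d -> last char: d
  2: bd$db -> last char: b
  3: d$dbb -> last char: b
  4: dbbd$ -> last char: $


BWT = ddbb$


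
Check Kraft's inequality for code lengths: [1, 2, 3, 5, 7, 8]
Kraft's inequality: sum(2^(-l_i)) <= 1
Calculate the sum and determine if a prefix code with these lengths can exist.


Sum = 2^(-1) + 2^(-2) + 2^(-3) + 2^(-5) + 2^(-7) + 2^(-8)
    = 0.5 + 0.25 + 0.125 + 0.03125 + 0.0078125 + 0.00390625
    = 235/256 = 0.91796875
Since 0.91796875 <= 1, Kraft's inequality IS satisfied.
A prefix code with these lengths CAN exist.

Kraft sum = 0.91796875. Satisfied.


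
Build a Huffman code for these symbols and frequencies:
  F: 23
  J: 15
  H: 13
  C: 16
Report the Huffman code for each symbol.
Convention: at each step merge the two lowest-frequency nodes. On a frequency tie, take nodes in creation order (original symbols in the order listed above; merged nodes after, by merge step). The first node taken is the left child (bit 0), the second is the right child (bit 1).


Huffman tree construction:
Step 1: Merge H(13) + J(15) = 28
Step 2: Merge C(16) + F(23) = 39
Step 3: Merge (H+J)(28) + (C+F)(39) = 67
Read each symbol's code off the tree from the root (left child = 0, right child = 1).

Codes:
  F: 11 (length 2)
  J: 01 (length 2)
  H: 00 (length 2)
  C: 10 (length 2)
Average code length: 134/67 = 2.0000 bits/symbol


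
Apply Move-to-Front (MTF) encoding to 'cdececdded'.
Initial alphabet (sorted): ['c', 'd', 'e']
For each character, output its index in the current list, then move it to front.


MTF encoding:
'c': index 0 in ['c', 'd', 'e'] -> ['c', 'd', 'e']
'd': index 1 in ['c', 'd', 'e'] -> ['d', 'c', 'e']
'e': index 2 in ['d', 'c', 'e'] -> ['e', 'd', 'c']
'c': index 2 in ['e', 'd', 'c'] -> ['c', 'e', 'd']
'e': index 1 in ['c', 'e', 'd'] -> ['e', 'c', 'd']
'c': index 1 in ['e', 'c', 'd'] -> ['c', 'e', 'd']
'd': index 2 in ['c', 'e', 'd'] -> ['d', 'c', 'e']
'd': index 0 in ['d', 'c', 'e'] -> ['d', 'c', 'e']
'e': index 2 in ['d', 'c', 'e'] -> ['e', 'd', 'c']
'd': index 1 in ['e', 'd', 'c'] -> ['d', 'e', 'c']


Output: [0, 1, 2, 2, 1, 1, 2, 0, 2, 1]


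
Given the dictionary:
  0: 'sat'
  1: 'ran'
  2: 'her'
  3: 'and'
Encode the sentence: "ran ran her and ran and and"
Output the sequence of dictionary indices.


Look up each word in the dictionary:
  'ran' -> 1
  'ran' -> 1
  'her' -> 2
  'and' -> 3
  'ran' -> 1
  'and' -> 3
  'and' -> 3

Encoded: [1, 1, 2, 3, 1, 3, 3]


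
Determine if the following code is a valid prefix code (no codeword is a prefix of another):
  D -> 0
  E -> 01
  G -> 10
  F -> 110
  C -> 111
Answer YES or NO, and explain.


Checking each pair (does one codeword prefix another?):
  D='0' vs E='01': prefix -- VIOLATION

NO -- this is NOT a valid prefix code. D (0) is a prefix of E (01).


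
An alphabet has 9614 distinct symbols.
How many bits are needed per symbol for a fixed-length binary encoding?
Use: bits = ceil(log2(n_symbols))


log2(9614) = 13.2309
Bracket: 2^13 = 8192 < 9614 <= 2^14 = 16384
So ceil(log2(9614)) = 14

bits = ceil(log2(9614)) = ceil(13.2309) = 14 bits


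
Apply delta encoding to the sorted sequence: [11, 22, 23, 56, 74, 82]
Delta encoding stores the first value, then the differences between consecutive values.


First value: 11
Deltas:
  22 - 11 = 11
  23 - 22 = 1
  56 - 23 = 33
  74 - 56 = 18
  82 - 74 = 8


Delta encoded: [11, 11, 1, 33, 18, 8]


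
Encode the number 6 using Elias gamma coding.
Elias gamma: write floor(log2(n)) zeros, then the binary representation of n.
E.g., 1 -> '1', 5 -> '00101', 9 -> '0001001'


num_bits = floor(log2(6)) + 1 = 3
leading_zeros = num_bits - 1 = 2
binary(6) = 110

Elias gamma(6) = '00' + '110' = 00110 (5 bits)


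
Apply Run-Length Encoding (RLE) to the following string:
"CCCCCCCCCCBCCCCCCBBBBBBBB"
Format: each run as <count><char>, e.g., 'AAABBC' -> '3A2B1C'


Scanning runs left to right:
  i=0: run of 'C' x 10 -> '10C'
  i=10: run of 'B' x 1 -> '1B'
  i=11: run of 'C' x 6 -> '6C'
  i=17: run of 'B' x 8 -> '8B'

RLE = 10C1B6C8B


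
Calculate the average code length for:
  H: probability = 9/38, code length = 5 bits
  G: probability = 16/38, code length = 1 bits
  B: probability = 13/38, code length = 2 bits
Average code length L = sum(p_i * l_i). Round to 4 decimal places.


Weighted contributions p_i * l_i:
  H: (9/38) * 5 = 45/38
  G: (16/38) * 1 = 16/38
  B: (13/38) * 2 = 26/38
Sum = (45 + 16 + 26)/38 = 87/38

L = 87/38 = 2.2895 bits/symbol


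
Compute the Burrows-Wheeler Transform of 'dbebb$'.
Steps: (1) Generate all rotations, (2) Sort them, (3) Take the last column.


Rotations (sorted):
  0: $dbebb -> last char: b
  1: b$dbeb -> last char: b
  2: bb$dbe -> last char: e
  3: bebb$d -> last char: d
  4: dbebb$ -> last char: $
  5: ebb$db -> last char: b


BWT = bbed$b


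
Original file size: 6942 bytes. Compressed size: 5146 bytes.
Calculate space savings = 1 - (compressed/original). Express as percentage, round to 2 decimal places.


ratio = compressed/original = 5146/6942 = 0.741285
savings = 1 - ratio = 1 - 0.741285 = 0.258715
as a percentage: 0.258715 * 100 = 25.87%

Space savings = 1 - 5146/6942 = 25.87%


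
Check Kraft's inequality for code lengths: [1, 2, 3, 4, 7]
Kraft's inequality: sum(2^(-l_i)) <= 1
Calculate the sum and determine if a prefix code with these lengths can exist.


Sum = 2^(-1) + 2^(-2) + 2^(-3) + 2^(-4) + 2^(-7)
    = 0.5 + 0.25 + 0.125 + 0.0625 + 0.0078125
    = 121/128 = 0.9453125
Since 0.9453125 <= 1, Kraft's inequality IS satisfied.
A prefix code with these lengths CAN exist.

Kraft sum = 0.9453125. Satisfied.


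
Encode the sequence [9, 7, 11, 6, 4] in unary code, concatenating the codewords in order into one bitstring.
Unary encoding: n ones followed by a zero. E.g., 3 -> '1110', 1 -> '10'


Encode each number as n ones followed by a terminating 0:
  9 -> 1111111110 (10 bits)
  7 -> 11111110 (8 bits)
  11 -> 111111111110 (12 bits)
  6 -> 1111110 (7 bits)
  4 -> 11110 (5 bits)
Total length = 10 + 8 + 12 + 7 + 5 = 42 bits.

Unary([9, 7, 11, 6, 4]) = 111111111011111110111111111110111111011110 (42 bits)


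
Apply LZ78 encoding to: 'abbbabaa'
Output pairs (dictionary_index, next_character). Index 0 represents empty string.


LZ78 encoding steps:
Dictionary: {0: ''}
Step 1: w='' (idx 0), next='a' -> output (0, 'a'), add 'a' as idx 1
Step 2: w='' (idx 0), next='b' -> output (0, 'b'), add 'b' as idx 2
Step 3: w='b' (idx 2), next='b' -> output (2, 'b'), add 'bb' as idx 3
Step 4: w='a' (idx 1), next='b' -> output (1, 'b'), add 'ab' as idx 4
Step 5: w='a' (idx 1), next='a' -> output (1, 'a'), add 'aa' as idx 5


Encoded: [(0, 'a'), (0, 'b'), (2, 'b'), (1, 'b'), (1, 'a')]


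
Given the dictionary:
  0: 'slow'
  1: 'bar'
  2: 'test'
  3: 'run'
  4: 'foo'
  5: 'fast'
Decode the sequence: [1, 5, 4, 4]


Look up each index in the dictionary:
  1 -> 'bar'
  5 -> 'fast'
  4 -> 'foo'
  4 -> 'foo'

Decoded: "bar fast foo foo"


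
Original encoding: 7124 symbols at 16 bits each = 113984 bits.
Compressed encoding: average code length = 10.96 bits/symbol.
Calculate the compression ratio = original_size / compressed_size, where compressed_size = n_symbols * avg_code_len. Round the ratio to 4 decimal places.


original_size = n_symbols * orig_bits = 7124 * 16 = 113984 bits
compressed_size = n_symbols * avg_code_len = 7124 * 10.96 = 78079.04 bits
ratio = original_size / compressed_size = 113984 / 78079.04 = 1.4599

Compression ratio = 1.4599


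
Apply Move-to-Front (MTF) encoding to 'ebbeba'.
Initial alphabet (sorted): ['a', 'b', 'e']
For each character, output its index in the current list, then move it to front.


MTF encoding:
'e': index 2 in ['a', 'b', 'e'] -> ['e', 'a', 'b']
'b': index 2 in ['e', 'a', 'b'] -> ['b', 'e', 'a']
'b': index 0 in ['b', 'e', 'a'] -> ['b', 'e', 'a']
'e': index 1 in ['b', 'e', 'a'] -> ['e', 'b', 'a']
'b': index 1 in ['e', 'b', 'a'] -> ['b', 'e', 'a']
'a': index 2 in ['b', 'e', 'a'] -> ['a', 'b', 'e']


Output: [2, 2, 0, 1, 1, 2]


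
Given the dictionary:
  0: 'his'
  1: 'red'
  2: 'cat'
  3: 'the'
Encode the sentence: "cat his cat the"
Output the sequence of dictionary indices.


Look up each word in the dictionary:
  'cat' -> 2
  'his' -> 0
  'cat' -> 2
  'the' -> 3

Encoded: [2, 0, 2, 3]


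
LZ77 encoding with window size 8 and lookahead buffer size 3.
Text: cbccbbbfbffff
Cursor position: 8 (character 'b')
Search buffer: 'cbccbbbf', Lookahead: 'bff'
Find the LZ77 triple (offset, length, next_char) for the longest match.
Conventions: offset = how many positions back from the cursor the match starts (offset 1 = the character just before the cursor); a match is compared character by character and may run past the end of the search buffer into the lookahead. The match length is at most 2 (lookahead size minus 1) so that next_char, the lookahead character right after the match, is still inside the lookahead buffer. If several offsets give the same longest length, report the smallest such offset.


Try each offset into the search buffer:
  offset=1 (pos 7, char 'f'): match length 0
  offset=2 (pos 6, char 'b'): match length 2
  offset=3 (pos 5, char 'b'): match length 1
  offset=4 (pos 4, char 'b'): match length 1
  offset=5 (pos 3, char 'c'): match length 0
  offset=6 (pos 2, char 'c'): match length 0
  offset=7 (pos 1, char 'b'): match length 1
  offset=8 (pos 0, char 'c'): match length 0
Longest match has length 2 at offset 2.
next_char = character at position 8 + 2 = 10 -> 'f'

Best match: offset=2, length=2 (matching 'bf' starting at position 6)
LZ77 triple: (2, 2, 'f')


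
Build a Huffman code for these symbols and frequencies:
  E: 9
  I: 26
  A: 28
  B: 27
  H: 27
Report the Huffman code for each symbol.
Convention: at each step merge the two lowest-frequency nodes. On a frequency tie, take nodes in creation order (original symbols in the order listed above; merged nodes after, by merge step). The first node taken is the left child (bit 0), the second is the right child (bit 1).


Huffman tree construction:
Step 1: Merge E(9) + I(26) = 35
Step 2: Merge B(27) + H(27) = 54
Step 3: Merge A(28) + (E+I)(35) = 63
Step 4: Merge (B+H)(54) + (A+(E+I))(63) = 117
Read each symbol's code off the tree from the root (left child = 0, right child = 1).

Codes:
  E: 110 (length 3)
  I: 111 (length 3)
  A: 10 (length 2)
  B: 00 (length 2)
  H: 01 (length 2)
Average code length: 269/117 = 2.2991 bits/symbol


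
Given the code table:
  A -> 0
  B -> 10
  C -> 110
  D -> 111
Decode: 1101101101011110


Decoding:
110 -> C
110 -> C
110 -> C
10 -> B
111 -> D
10 -> B


Result: CCCBDB


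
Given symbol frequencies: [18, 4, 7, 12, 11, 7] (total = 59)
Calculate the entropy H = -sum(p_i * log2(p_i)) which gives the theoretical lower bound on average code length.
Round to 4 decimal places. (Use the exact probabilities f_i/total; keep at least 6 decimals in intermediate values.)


Per-symbol terms -p_i * log2(p_i) with p_i = f_i/59:
  p = 18/59 = 0.305085: log2(p) = -1.712718, -p*log2(p) = 0.522524
  p = 4/59 = 0.067797: log2(p) = -3.882643, -p*log2(p) = 0.263230
  p = 7/59 = 0.118644: log2(p) = -3.075288, -p*log2(p) = 0.364865
  p = 12/59 = 0.203390: log2(p) = -2.297681, -p*log2(p) = 0.467325
  p = 11/59 = 0.186441: log2(p) = -2.423211, -p*log2(p) = 0.451785
  p = 7/59 = 0.118644: log2(p) = -3.075288, -p*log2(p) = 0.364865
H = 0.522524 + 0.263230 + 0.364865 + 0.467325 + 0.451785 + 0.364865 = 2.434594

H = 2.4346 bits/symbol


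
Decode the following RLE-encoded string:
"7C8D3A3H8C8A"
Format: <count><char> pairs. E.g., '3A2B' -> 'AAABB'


Expanding each <count><char> pair:
  7C -> 'CCCCCCC'
  8D -> 'DDDDDDDD'
  3A -> 'AAA'
  3H -> 'HHH'
  8C -> 'CCCCCCCC'
  8A -> 'AAAAAAAA'

Decoded = CCCCCCCDDDDDDDDAAAHHHCCCCCCCCAAAAAAAA


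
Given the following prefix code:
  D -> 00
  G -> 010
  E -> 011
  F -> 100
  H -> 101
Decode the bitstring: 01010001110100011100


Decoding step by step:
Bits 010 -> G
Bits 100 -> F
Bits 011 -> E
Bits 101 -> H
Bits 00 -> D
Bits 011 -> E
Bits 100 -> F


Decoded message: GFEHDEF


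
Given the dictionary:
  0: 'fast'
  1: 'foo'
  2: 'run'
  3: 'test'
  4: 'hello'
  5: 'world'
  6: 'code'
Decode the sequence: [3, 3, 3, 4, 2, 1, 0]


Look up each index in the dictionary:
  3 -> 'test'
  3 -> 'test'
  3 -> 'test'
  4 -> 'hello'
  2 -> 'run'
  1 -> 'foo'
  0 -> 'fast'

Decoded: "test test test hello run foo fast"


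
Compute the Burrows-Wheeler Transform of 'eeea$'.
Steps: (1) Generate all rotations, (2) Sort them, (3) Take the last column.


Rotations (sorted):
  0: $eeea -> last char: a
  1: a$eee -> last char: e
  2: ea$ee -> last char: e
  3: eea$e -> last char: e
  4: eeea$ -> last char: $


BWT = aeee$


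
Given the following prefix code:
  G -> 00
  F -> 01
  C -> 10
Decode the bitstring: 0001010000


Decoding step by step:
Bits 00 -> G
Bits 01 -> F
Bits 01 -> F
Bits 00 -> G
Bits 00 -> G


Decoded message: GFFGG


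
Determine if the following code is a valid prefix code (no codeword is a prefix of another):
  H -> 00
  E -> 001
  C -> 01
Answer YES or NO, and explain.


Checking each pair (does one codeword prefix another?):
  H='00' vs E='001': prefix -- VIOLATION

NO -- this is NOT a valid prefix code. H (00) is a prefix of E (001).


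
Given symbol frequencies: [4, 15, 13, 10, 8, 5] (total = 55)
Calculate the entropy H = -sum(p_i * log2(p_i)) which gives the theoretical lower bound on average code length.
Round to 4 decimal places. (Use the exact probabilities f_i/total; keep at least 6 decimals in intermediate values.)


Per-symbol terms -p_i * log2(p_i) with p_i = f_i/55:
  p = 4/55 = 0.072727: log2(p) = -3.781360, -p*log2(p) = 0.275008
  p = 15/55 = 0.272727: log2(p) = -1.874469, -p*log2(p) = 0.511219
  p = 13/55 = 0.236364: log2(p) = -2.080920, -p*log2(p) = 0.491854
  p = 10/55 = 0.181818: log2(p) = -2.459432, -p*log2(p) = 0.447169
  p = 8/55 = 0.145455: log2(p) = -2.781360, -p*log2(p) = 0.404561
  p = 5/55 = 0.090909: log2(p) = -3.459432, -p*log2(p) = 0.314494
H = 0.275008 + 0.511219 + 0.491854 + 0.447169 + 0.404561 + 0.314494 = 2.444305

H = 2.4443 bits/symbol


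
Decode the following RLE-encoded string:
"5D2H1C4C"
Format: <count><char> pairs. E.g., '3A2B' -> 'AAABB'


Expanding each <count><char> pair:
  5D -> 'DDDDD'
  2H -> 'HH'
  1C -> 'C'
  4C -> 'CCCC'

Decoded = DDDDDHHCCCCC


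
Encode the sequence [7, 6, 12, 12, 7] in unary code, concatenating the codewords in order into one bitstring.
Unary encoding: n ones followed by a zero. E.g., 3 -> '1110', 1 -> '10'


Encode each number as n ones followed by a terminating 0:
  7 -> 11111110 (8 bits)
  6 -> 1111110 (7 bits)
  12 -> 1111111111110 (13 bits)
  12 -> 1111111111110 (13 bits)
  7 -> 11111110 (8 bits)
Total length = 8 + 7 + 13 + 13 + 8 = 49 bits.

Unary([7, 6, 12, 12, 7]) = 1111111011111101111111111110111111111111011111110 (49 bits)


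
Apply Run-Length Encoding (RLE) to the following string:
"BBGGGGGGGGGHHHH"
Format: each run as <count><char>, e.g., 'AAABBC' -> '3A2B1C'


Scanning runs left to right:
  i=0: run of 'B' x 2 -> '2B'
  i=2: run of 'G' x 9 -> '9G'
  i=11: run of 'H' x 4 -> '4H'

RLE = 2B9G4H


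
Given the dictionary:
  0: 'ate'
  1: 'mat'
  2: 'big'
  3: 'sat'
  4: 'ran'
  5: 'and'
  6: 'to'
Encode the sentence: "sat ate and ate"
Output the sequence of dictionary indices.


Look up each word in the dictionary:
  'sat' -> 3
  'ate' -> 0
  'and' -> 5
  'ate' -> 0

Encoded: [3, 0, 5, 0]


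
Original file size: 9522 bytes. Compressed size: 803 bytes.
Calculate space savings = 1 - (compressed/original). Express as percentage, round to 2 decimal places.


ratio = compressed/original = 803/9522 = 0.084331
savings = 1 - ratio = 1 - 0.084331 = 0.915669
as a percentage: 0.915669 * 100 = 91.57%

Space savings = 1 - 803/9522 = 91.57%


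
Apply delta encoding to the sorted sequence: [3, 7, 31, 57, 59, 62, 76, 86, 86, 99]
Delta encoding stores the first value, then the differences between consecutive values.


First value: 3
Deltas:
  7 - 3 = 4
  31 - 7 = 24
  57 - 31 = 26
  59 - 57 = 2
  62 - 59 = 3
  76 - 62 = 14
  86 - 76 = 10
  86 - 86 = 0
  99 - 86 = 13


Delta encoded: [3, 4, 24, 26, 2, 3, 14, 10, 0, 13]


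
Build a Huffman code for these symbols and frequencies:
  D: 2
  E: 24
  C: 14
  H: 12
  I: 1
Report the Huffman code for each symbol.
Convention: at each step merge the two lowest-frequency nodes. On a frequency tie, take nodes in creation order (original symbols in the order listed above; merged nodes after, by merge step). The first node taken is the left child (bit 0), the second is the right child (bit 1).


Huffman tree construction:
Step 1: Merge I(1) + D(2) = 3
Step 2: Merge (I+D)(3) + H(12) = 15
Step 3: Merge C(14) + ((I+D)+H)(15) = 29
Step 4: Merge E(24) + (C+((I+D)+H))(29) = 53
Read each symbol's code off the tree from the root (left child = 0, right child = 1).

Codes:
  D: 1101 (length 4)
  E: 0 (length 1)
  C: 10 (length 2)
  H: 111 (length 3)
  I: 1100 (length 4)
Average code length: 100/53 = 1.8868 bits/symbol


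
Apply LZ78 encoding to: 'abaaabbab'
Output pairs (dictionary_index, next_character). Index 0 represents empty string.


LZ78 encoding steps:
Dictionary: {0: ''}
Step 1: w='' (idx 0), next='a' -> output (0, 'a'), add 'a' as idx 1
Step 2: w='' (idx 0), next='b' -> output (0, 'b'), add 'b' as idx 2
Step 3: w='a' (idx 1), next='a' -> output (1, 'a'), add 'aa' as idx 3
Step 4: w='a' (idx 1), next='b' -> output (1, 'b'), add 'ab' as idx 4
Step 5: w='b' (idx 2), next='a' -> output (2, 'a'), add 'ba' as idx 5
Step 6: w='b' (idx 2), end of input -> output (2, '')


Encoded: [(0, 'a'), (0, 'b'), (1, 'a'), (1, 'b'), (2, 'a'), (2, '')]


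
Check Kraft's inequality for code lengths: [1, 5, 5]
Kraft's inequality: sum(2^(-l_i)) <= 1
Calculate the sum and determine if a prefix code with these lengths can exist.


Sum = 2^(-1) + 2^(-5) + 2^(-5)
    = 0.5 + 0.03125 + 0.03125
    = 18/32 = 0.5625
Since 0.5625 <= 1, Kraft's inequality IS satisfied.
A prefix code with these lengths CAN exist.

Kraft sum = 0.5625. Satisfied.


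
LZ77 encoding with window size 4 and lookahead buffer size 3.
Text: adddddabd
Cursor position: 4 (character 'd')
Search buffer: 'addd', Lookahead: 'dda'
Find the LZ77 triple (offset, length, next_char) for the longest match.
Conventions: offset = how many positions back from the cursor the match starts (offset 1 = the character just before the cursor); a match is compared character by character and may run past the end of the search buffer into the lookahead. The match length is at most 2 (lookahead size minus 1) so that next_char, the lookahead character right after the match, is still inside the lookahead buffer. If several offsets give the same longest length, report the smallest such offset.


Try each offset into the search buffer:
  offset=1 (pos 3, char 'd'): match length 2
  offset=2 (pos 2, char 'd'): match length 2
  offset=3 (pos 1, char 'd'): match length 2
  offset=4 (pos 0, char 'a'): match length 0
Longest match has length 2, found at offsets 1, 2, 3; take the smallest, offset 1.
next_char = character at position 4 + 2 = 6 -> 'a'

Best match: offset=1, length=2 (matching 'dd' starting at position 3)
LZ77 triple: (1, 2, 'a')


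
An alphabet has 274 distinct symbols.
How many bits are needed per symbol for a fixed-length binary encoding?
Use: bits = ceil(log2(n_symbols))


log2(274) = 8.098
Bracket: 2^8 = 256 < 274 <= 2^9 = 512
So ceil(log2(274)) = 9

bits = ceil(log2(274)) = ceil(8.098) = 9 bits


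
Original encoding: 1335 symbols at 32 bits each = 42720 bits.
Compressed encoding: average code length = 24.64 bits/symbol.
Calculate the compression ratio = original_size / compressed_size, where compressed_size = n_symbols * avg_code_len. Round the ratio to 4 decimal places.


original_size = n_symbols * orig_bits = 1335 * 32 = 42720 bits
compressed_size = n_symbols * avg_code_len = 1335 * 24.64 = 32894.4 bits
ratio = original_size / compressed_size = 42720 / 32894.4 = 1.2987

Compression ratio = 1.2987


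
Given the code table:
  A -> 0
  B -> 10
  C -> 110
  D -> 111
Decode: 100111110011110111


Decoding:
10 -> B
0 -> A
111 -> D
110 -> C
0 -> A
111 -> D
10 -> B
111 -> D


Result: BADCADBD


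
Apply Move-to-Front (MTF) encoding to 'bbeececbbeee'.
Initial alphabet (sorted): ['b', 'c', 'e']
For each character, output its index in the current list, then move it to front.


MTF encoding:
'b': index 0 in ['b', 'c', 'e'] -> ['b', 'c', 'e']
'b': index 0 in ['b', 'c', 'e'] -> ['b', 'c', 'e']
'e': index 2 in ['b', 'c', 'e'] -> ['e', 'b', 'c']
'e': index 0 in ['e', 'b', 'c'] -> ['e', 'b', 'c']
'c': index 2 in ['e', 'b', 'c'] -> ['c', 'e', 'b']
'e': index 1 in ['c', 'e', 'b'] -> ['e', 'c', 'b']
'c': index 1 in ['e', 'c', 'b'] -> ['c', 'e', 'b']
'b': index 2 in ['c', 'e', 'b'] -> ['b', 'c', 'e']
'b': index 0 in ['b', 'c', 'e'] -> ['b', 'c', 'e']
'e': index 2 in ['b', 'c', 'e'] -> ['e', 'b', 'c']
'e': index 0 in ['e', 'b', 'c'] -> ['e', 'b', 'c']
'e': index 0 in ['e', 'b', 'c'] -> ['e', 'b', 'c']


Output: [0, 0, 2, 0, 2, 1, 1, 2, 0, 2, 0, 0]


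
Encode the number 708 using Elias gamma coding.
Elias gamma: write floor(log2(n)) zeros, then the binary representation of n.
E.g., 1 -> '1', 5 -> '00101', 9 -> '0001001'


num_bits = floor(log2(708)) + 1 = 10
leading_zeros = num_bits - 1 = 9
binary(708) = 1011000100

Elias gamma(708) = '000000000' + '1011000100' = 0000000001011000100 (19 bits)


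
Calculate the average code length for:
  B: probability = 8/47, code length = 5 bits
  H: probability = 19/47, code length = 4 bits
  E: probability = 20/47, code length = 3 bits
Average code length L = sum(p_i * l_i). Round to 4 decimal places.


Weighted contributions p_i * l_i:
  B: (8/47) * 5 = 40/47
  H: (19/47) * 4 = 76/47
  E: (20/47) * 3 = 60/47
Sum = (40 + 76 + 60)/47 = 176/47

L = 176/47 = 3.7447 bits/symbol


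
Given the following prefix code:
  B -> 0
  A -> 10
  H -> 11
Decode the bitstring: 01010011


Decoding step by step:
Bits 0 -> B
Bits 10 -> A
Bits 10 -> A
Bits 0 -> B
Bits 11 -> H


Decoded message: BAABH


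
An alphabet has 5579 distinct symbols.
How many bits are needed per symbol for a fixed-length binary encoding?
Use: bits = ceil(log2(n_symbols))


log2(5579) = 12.4458
Bracket: 2^12 = 4096 < 5579 <= 2^13 = 8192
So ceil(log2(5579)) = 13

bits = ceil(log2(5579)) = ceil(12.4458) = 13 bits


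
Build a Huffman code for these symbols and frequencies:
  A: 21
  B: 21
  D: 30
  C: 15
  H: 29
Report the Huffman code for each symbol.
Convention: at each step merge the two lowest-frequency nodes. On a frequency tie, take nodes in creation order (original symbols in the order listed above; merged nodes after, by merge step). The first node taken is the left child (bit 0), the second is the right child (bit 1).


Huffman tree construction:
Step 1: Merge C(15) + A(21) = 36
Step 2: Merge B(21) + H(29) = 50
Step 3: Merge D(30) + (C+A)(36) = 66
Step 4: Merge (B+H)(50) + (D+(C+A))(66) = 116
Read each symbol's code off the tree from the root (left child = 0, right child = 1).

Codes:
  A: 111 (length 3)
  B: 00 (length 2)
  D: 10 (length 2)
  C: 110 (length 3)
  H: 01 (length 2)
Average code length: 268/116 = 2.3103 bits/symbol
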